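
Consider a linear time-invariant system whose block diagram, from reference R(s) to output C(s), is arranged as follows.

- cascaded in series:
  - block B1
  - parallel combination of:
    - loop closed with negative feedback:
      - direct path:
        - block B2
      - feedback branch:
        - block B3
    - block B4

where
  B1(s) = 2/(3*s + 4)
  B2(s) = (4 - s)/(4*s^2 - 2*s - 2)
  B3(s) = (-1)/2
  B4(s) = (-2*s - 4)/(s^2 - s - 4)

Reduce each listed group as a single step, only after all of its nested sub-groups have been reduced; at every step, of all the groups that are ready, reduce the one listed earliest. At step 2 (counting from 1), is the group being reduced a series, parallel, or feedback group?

Answer: parallel

Working:
(1) reduce the feedback loop with forward B2 and return B3
(2) add [B2/(1+B2*B3)], B4 (parallel)
(3) combine B1, ([B2/(1+B2*B3)]+B4) in series
At step 2 the group reduced is parallel.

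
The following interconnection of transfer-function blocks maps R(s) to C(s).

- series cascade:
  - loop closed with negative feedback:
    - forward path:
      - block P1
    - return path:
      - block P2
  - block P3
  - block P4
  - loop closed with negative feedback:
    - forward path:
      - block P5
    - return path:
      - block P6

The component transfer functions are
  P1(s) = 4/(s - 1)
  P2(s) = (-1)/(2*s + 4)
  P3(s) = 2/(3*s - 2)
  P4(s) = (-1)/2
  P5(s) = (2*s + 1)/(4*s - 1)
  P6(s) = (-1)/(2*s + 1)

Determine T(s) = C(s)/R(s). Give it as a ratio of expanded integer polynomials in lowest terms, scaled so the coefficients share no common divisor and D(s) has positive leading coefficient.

1. close the feedback loop around P1, P2, giving (4*s + 8)/(s^2 + s - 4)
2. reduce the feedback loop with forward P5 and return P6, giving (2*s + 1)/(4*s - 2)
3. reduce the series chain [P1/(1+P1*P2)], P3, P4, [P5/(1+P5*P6)]: this yields T(s), and no further normalization is needed

Final answer: (-4*s^2 - 10*s - 4)/(6*s^4 - s^3 - 29*s^2 + 30*s - 8)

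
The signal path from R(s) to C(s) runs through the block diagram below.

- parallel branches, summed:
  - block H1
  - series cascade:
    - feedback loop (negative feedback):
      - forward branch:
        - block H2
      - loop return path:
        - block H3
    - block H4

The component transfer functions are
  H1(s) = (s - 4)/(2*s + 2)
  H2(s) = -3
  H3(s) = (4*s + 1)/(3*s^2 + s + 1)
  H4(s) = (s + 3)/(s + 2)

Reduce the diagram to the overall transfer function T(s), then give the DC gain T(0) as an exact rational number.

First reduce the diagram to T(s).

Step 1. collapse the loop (H2 forward, H3 return) -> (-9*s^2 - 3*s - 3)/(3*s^2 - 11*s - 2)
Step 2. combine [H2/(1+H2*H3)], H4 in series -> (-9*s^3 - 30*s^2 - 12*s - 9)/(3*s^3 - 5*s^2 - 24*s - 4)
Step 3. reduce the parallel group H1, ([H2/(1+H2*H3)]*H4) -> (-15*s^4 - 95*s^3 - 88*s^2 + 50*s - 2)/(6*s^4 - 4*s^3 - 58*s^2 - 56*s - 8)
DC gain: substitute s = 0 into T(s) from step 3: T(0) = -2/(-8) = 1/4.

Answer: 1/4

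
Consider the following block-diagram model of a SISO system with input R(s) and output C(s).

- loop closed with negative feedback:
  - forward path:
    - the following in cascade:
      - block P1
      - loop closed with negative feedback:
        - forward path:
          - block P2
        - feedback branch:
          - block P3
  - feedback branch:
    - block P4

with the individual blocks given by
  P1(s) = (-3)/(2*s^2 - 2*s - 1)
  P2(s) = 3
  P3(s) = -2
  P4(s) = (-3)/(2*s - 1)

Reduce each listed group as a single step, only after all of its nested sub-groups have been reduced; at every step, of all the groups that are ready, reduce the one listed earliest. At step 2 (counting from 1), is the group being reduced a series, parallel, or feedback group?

Step 1: feedback reduction of P2, P3
Step 2: reduce the series chain P1, [P2/(1+P2*P3)]
Step 3: reduce the feedback loop with forward (P1*[P2/(1+P2*P3)]) and return P4
So the answer for step 2 is series.

Final answer: series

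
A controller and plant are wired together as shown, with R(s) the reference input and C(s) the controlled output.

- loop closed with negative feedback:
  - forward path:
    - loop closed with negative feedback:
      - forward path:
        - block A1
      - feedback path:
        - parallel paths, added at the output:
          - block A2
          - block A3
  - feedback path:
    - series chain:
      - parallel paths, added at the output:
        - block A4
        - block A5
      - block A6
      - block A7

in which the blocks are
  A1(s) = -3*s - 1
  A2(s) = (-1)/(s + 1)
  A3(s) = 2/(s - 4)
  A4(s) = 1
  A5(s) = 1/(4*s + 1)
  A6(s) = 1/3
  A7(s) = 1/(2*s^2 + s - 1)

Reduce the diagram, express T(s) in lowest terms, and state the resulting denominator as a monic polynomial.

The answer is s^4 + 11*s^3 + 4*s^2/3 - 41*s/12 - 19/24.

Reasoning:
1. parallel reduction of A2, A3 = (s + 6)/(s^2 - 3*s - 4)
2. collapse the loop (A1 forward, (A2+A3) return) = (3*s^3 - 8*s^2 - 15*s - 4)/(2*s^2 + 22*s + 10)
3. reduce the parallel group A4, A5 = (4*s + 2)/(4*s + 1)
4. combine (A4+A5), A6, A7 in series = (4*s + 2)/(24*s^3 + 18*s^2 - 9*s - 3)
5. collapse the loop ([A1/(1+A1*(A2+A3))] forward, ((A4+A5)*A6*A7) return) = (72*s^5 - 210*s^4 - 321*s^3 + 18*s^2 + 69*s + 12)/(48*s^4 + 528*s^3 + 64*s^2 - 164*s - 38)
No further cancellation is possible in the step-5 result, so that is T(s). Its denominator becomes monic after dividing by the leading coefficient 48.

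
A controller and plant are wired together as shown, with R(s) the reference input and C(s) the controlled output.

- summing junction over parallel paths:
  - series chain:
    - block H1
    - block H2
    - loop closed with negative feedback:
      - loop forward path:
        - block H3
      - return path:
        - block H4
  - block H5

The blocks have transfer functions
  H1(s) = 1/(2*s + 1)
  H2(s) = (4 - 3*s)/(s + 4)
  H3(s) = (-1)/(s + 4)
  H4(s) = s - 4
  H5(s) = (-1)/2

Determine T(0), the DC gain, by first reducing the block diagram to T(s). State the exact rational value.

Step 1 - feedback reduction of H3, H4; result (-1)/8
Step 2 - reduce the series chain H1, H2, [H3/(1+H3*H4)]; result (3*s - 4)/(16*s^2 + 72*s + 32)
Step 3 - parallel reduction of (H1*H2*[H3/(1+H3*H4)]), H5; result (-8*s^2 - 33*s - 20)/(16*s^2 + 72*s + 32)
The step-3 result is T(s). Setting s = 0: T(0) = -20/32 = -5/8.

Final answer: -5/8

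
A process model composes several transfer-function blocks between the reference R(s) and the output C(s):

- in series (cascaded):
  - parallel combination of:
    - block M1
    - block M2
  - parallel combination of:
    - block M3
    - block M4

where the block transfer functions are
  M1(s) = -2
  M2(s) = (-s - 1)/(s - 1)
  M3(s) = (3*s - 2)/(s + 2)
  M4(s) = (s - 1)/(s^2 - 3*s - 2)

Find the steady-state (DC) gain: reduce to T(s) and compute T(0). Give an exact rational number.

Reducing step by step:

Step 1. parallel reduction of M1, M2 gives (1 - 3*s)/(s - 1)
Step 2. combine M3, M4 in parallel gives (3*s^3 - 10*s^2 + s + 2)/(s^3 - s^2 - 8*s - 4)
Step 3. multiply (M1+M2), (M3+M4) (series) gives (-9*s^4 + 33*s^3 - 13*s^2 - 5*s + 2)/(s^4 - 2*s^3 - 7*s^2 + 4*s + 4)
DC gain: substitute s = 0 into T(s) from step 3: T(0) = 2/4 = 1/2.

Answer: 1/2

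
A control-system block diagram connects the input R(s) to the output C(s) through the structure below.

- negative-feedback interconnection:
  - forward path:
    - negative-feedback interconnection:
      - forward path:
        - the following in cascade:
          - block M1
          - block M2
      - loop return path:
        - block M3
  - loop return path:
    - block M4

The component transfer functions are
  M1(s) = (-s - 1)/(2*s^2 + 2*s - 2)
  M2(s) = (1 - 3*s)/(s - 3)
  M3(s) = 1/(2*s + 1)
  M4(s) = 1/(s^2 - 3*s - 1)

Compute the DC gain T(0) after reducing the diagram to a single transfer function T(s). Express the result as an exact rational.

The answer is -1/6.

Reasoning:
Step 1 - series reduction of M1, M2: (3*s^2 + 2*s - 1)/(2*s^3 - 4*s^2 - 8*s + 6)
Step 2 - collapse the loop ((M1*M2) forward, M3 return): (6*s^3 + 7*s^2 - 1)/(4*s^4 - 6*s^3 - 17*s^2 + 6*s + 5)
Step 3 - apply the feedback formula to [(M1*M2)/(1+(M1*M2)*M3)], M4: (6*s^5 - 11*s^4 - 27*s^3 - 8*s^2 + 3*s + 1)/(4*s^6 - 18*s^5 - 3*s^4 + 69*s^3 + 11*s^2 - 21*s - 6)
Step 3 gives the overall T(s). Then T(0) = 1/(-6) = -1/6.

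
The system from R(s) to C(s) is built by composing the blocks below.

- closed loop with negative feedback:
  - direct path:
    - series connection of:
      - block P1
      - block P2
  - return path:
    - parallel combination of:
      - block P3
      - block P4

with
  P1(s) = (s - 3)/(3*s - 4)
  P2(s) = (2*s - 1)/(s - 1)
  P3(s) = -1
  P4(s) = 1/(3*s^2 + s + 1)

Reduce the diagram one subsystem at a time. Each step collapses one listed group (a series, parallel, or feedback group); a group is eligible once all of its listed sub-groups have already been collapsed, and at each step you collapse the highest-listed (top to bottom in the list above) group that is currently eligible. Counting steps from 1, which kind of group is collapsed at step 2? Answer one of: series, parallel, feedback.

1. multiply P1, P2 (series)
2. add P3, P4 (parallel)
3. reduce the feedback loop with forward (P1*P2) and return (P3+P4)
Step 2 collapses a parallel group.

Hence the answer: parallel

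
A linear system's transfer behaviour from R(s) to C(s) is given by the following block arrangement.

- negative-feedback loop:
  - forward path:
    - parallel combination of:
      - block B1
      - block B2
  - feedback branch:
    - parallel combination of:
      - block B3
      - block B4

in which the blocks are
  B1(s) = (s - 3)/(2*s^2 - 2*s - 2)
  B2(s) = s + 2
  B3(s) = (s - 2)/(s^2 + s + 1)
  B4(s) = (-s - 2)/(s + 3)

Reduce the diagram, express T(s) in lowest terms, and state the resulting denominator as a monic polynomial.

First reduce the diagram to T(s).

Step 1 - sum the parallel branches B1, B2: (2*s^3 + 2*s^2 - 5*s - 7)/(2*s^2 - 2*s - 2)
Step 2 - combine B3, B4 in parallel: (-s^3 - 2*s^2 - 2*s - 8)/(s^3 + 4*s^2 + 4*s + 3)
Step 3 - feedback reduction of (B1+B2), (B3+B4): (-2*s^6 - 10*s^5 - 11*s^4 + 13*s^3 + 42*s^2 + 43*s + 21)/(2*s^6 + 4*s^5 - 3*s^4 + 5*s^3 + 2*s^2 - 40*s - 50)
The result of step 3 is T(s) in lowest terms. Its denominator has leading coefficient 2; dividing the denominator through by 2 makes it monic.

Answer: s^6 + 2*s^5 - 3*s^4/2 + 5*s^3/2 + s^2 - 20*s - 25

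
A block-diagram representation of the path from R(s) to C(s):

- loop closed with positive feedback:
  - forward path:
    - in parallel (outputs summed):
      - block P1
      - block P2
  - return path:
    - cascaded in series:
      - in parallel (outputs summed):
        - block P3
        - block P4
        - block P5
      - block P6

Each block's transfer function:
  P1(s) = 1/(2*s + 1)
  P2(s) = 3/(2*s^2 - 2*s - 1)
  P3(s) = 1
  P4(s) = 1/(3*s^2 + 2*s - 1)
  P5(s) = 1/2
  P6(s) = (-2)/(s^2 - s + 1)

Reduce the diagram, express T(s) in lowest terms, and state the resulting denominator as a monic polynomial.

Step 1 - reduce the parallel group P1, P2 gives (2*s^2 + 4*s + 2)/(4*s^3 - 2*s^2 - 4*s - 1)
Step 2 - reduce the parallel group P3, P4, P5 gives (9*s^2 + 6*s - 1)/(6*s^2 + 4*s - 2)
Step 3 - series reduction of (P3+P4+P5), P6 gives (-9*s^2 - 6*s + 1)/(3*s^4 - s^3 + 3*s - 1)
Step 4 - feedback reduction of (P1+P2), ((P3+P4+P5)*P6) gives (6*s^5 + 4*s^4 - 2*s^3 + 6*s^2 + 4*s - 2)/(12*s^6 - 22*s^5 + 12*s^4 + 19*s^3 + 20*s^2 + 10*s - 1)
The result of step 4 is T(s) in lowest terms. Its denominator has leading coefficient 12; dividing the denominator through by 12 makes it monic.

Therefore the answer is s^6 - 11*s^5/6 + s^4 + 19*s^3/12 + 5*s^2/3 + 5*s/6 - 1/12.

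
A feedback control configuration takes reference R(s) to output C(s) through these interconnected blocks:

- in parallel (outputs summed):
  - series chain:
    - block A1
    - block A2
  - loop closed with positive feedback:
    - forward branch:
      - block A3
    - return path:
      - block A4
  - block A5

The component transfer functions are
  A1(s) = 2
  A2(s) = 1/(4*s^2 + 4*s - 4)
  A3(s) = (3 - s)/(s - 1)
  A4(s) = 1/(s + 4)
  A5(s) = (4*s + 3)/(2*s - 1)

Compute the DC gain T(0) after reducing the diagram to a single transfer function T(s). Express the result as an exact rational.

First reduce the diagram to T(s).

1. series reduction of A1, A2 -> 1/(2*s^2 + 2*s - 2)
2. collapse the loop (A3 forward, A4 return) -> (-s^2 - s + 12)/(s^2 + 4*s - 7)
3. reduce the parallel group (A1*A2), [A3/(1-A3*A4)], A5 -> (4*s^5 + 40*s^4 + 52*s^3 - 77*s^2 - 102*s + 73)/(4*s^5 + 18*s^4 - 26*s^3 - 36*s^2 + 50*s - 14)
Evaluating the step-3 result (the overall T(s)) at s = 0 gives T(0) = 73/(-14) = -73/14.

Answer: -73/14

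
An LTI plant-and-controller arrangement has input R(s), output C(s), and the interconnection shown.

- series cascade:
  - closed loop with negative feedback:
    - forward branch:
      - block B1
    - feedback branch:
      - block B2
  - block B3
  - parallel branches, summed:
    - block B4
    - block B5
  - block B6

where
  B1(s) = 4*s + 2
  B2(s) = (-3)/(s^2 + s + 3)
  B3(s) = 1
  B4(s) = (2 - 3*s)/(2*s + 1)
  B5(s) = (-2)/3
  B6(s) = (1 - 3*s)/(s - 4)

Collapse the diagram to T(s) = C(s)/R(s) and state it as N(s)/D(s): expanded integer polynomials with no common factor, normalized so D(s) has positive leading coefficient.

Step 1 - feedback reduction of B1, B2 -> (4*s^3 + 6*s^2 + 14*s + 6)/(s^2 - 11*s - 3)
Step 2 - add B4, B5 (parallel) -> (4 - 13*s)/(6*s + 3)
Step 3 - reduce the series chain [B1/(1+B1*B2)], B3, (B4+B5), B6: this yields T(s), and no further normalization is needed

Answer: (78*s^4 + 28*s^3 + 192*s^2 - 142*s + 24)/(3*s^3 - 45*s^2 + 123*s + 36)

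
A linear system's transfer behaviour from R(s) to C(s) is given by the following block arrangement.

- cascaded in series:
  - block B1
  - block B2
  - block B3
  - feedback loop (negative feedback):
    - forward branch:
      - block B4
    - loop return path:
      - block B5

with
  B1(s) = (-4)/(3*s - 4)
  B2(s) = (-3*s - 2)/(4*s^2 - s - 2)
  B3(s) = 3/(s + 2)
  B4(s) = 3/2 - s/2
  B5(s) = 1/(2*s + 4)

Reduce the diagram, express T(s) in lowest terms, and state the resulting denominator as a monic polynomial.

Step 1: feedback reduction of B4, B5, giving (-2*s^2 + 2*s + 12)/(3*s + 11)
Step 2: series reduction of B1, B2, B3, [B4/(1+B4*B5)], giving (-72*s^2 + 168*s + 144)/(36*s^4 + 75*s^3 - 215*s^2 + 2*s + 88)
T(s) is the step-2 result (common factors already cancelled). Leading coefficient of the denominator: 36. Divide through by 36 for the monic polynomial.

Hence the answer: s^4 + 25*s^3/12 - 215*s^2/36 + s/18 + 22/9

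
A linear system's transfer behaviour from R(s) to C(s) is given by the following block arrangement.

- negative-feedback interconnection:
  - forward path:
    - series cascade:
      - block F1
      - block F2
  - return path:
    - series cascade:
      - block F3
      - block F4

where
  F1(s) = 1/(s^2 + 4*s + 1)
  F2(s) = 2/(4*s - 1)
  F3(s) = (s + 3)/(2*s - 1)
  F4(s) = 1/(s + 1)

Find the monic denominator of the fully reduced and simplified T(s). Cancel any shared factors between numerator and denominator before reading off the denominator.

First reduce the diagram to T(s).

Step 1: reduce the series chain F1, F2 -> 2/(4*s^3 + 15*s^2 - 1)
Step 2: multiply F3, F4 (series) -> (s + 3)/(2*s^2 + s - 1)
Step 3: apply the feedback formula to (F1*F2), (F3*F4) -> (4*s^2 + 2*s - 2)/(8*s^5 + 34*s^4 + 11*s^3 - 17*s^2 + s + 7)
Step 3 gives the fully reduced T(s), with no common factor left to cancel. The denominator's leading coefficient is 8, so divide each of its coefficients by 8 to get the monic form.

Answer: s^5 + 17*s^4/4 + 11*s^3/8 - 17*s^2/8 + s/8 + 7/8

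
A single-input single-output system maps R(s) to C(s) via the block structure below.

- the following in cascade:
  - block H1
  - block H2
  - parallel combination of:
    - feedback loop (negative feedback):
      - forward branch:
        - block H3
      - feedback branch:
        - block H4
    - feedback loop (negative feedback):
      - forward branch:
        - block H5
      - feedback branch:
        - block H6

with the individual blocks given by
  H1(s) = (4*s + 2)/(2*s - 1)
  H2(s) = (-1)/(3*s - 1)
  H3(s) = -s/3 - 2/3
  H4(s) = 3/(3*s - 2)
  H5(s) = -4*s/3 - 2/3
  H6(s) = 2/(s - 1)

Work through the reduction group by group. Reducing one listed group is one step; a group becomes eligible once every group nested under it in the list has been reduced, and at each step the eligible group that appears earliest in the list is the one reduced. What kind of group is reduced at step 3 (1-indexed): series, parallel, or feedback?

The answer is parallel.

Reasoning:
Step 1. reduce the feedback loop with forward H3 and return H4
Step 2. collapse the loop (H5 forward, H6 return)
Step 3. add [H3/(1+H3*H4)], [H5/(1+H5*H6)] (parallel)
Step 4. multiply H1, H2, ([H3/(1+H3*H4)]+[H5/(1+H5*H6)]) (series)
So the answer for step 3 is parallel.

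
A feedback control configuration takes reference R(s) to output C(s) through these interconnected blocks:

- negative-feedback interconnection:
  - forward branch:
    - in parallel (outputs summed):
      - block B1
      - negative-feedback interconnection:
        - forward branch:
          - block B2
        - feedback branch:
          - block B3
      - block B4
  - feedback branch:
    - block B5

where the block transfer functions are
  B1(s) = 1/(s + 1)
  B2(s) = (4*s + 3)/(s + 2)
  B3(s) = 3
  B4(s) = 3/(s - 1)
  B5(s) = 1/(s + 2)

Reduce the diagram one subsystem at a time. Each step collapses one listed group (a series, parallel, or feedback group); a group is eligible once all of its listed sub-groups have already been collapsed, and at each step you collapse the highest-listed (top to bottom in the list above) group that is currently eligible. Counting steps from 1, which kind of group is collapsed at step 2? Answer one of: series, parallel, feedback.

Reducing step by step:

1. feedback reduction of B2, B3
2. combine B1, [B2/(1+B2*B3)], B4 in parallel
3. close the feedback loop around (B1+[B2/(1+B2*B3)]+B4), B5
Step 2: parallel.

Answer: parallel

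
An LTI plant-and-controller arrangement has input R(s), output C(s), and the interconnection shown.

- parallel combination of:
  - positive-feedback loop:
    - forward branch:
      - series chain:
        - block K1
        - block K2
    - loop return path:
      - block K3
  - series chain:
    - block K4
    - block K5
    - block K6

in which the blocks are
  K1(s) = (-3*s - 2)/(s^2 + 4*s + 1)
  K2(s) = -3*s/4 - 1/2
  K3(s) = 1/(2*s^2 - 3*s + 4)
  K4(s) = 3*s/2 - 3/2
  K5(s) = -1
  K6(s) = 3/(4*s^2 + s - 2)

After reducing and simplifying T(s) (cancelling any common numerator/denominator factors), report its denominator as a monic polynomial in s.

Answer: s^6 + 11*s^5/4 - 4*s^4 + 87*s^3/32 + 77*s^2/16 - 17*s/8 - 3/4

Working:
Step 1 - combine K1, K2 in series -> (9*s^2 + 12*s + 4)/(4*s^2 + 16*s + 4)
Step 2 - apply the feedback formula to (K1*K2), K3 -> (18*s^4 - 3*s^3 + 8*s^2 + 36*s + 16)/(8*s^4 + 20*s^3 - 33*s^2 + 40*s + 12)
Step 3 - combine K4, K5, K6 in series -> (9 - 9*s)/(8*s^2 + 2*s - 4)
Step 4 - parallel reduction of [(K1*K2)/(1-(K1*K2)*K3)], (K4*K5*K6) -> (144*s^6 - 60*s^5 - 122*s^4 + 793*s^3 - 489*s^2 + 140*s + 44)/(64*s^6 + 176*s^5 - 256*s^4 + 174*s^3 + 308*s^2 - 136*s - 48)
Step 4 gives the fully reduced T(s), with no common factor left to cancel. The denominator's leading coefficient is 64, so divide each of its coefficients by 64 to get the monic form.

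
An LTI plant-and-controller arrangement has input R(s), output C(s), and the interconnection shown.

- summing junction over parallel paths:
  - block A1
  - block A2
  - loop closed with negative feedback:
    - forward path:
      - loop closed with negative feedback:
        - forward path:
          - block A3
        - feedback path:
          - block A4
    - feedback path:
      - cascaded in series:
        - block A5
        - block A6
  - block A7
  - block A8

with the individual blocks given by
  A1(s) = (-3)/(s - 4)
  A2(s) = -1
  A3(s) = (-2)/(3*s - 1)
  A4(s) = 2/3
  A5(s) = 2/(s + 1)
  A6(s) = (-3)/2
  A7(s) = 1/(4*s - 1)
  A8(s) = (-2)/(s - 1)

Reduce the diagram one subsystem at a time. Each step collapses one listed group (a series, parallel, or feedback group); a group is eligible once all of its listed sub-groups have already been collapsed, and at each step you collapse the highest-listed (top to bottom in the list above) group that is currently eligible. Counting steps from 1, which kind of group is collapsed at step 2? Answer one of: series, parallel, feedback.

(1) collapse the loop (A3 forward, A4 return)
(2) reduce the series chain A5, A6
(3) feedback reduction of [A3/(1+A3*A4)], (A5*A6)
(4) sum the parallel branches A1, A2, [[A3/(1+A3*A4)]/(1+[A3/(1+A3*A4)]*(A5*A6))], A7, A8
At step 2 the group reduced is series.

Hence the answer: series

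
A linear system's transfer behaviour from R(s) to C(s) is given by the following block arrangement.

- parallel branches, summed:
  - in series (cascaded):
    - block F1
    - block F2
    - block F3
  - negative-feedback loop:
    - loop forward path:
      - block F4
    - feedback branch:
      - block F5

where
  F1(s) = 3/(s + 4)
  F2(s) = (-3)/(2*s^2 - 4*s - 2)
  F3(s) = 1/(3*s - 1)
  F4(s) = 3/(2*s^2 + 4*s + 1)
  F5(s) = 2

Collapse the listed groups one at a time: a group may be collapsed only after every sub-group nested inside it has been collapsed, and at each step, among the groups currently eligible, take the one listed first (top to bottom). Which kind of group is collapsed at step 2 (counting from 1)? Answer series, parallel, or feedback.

Answer: feedback

Working:
1. combine F1, F2, F3 in series
2. reduce the feedback loop with forward F4 and return F5
3. add (F1*F2*F3), [F4/(1+F4*F5)] (parallel)
The group at step 2 is a feedback group.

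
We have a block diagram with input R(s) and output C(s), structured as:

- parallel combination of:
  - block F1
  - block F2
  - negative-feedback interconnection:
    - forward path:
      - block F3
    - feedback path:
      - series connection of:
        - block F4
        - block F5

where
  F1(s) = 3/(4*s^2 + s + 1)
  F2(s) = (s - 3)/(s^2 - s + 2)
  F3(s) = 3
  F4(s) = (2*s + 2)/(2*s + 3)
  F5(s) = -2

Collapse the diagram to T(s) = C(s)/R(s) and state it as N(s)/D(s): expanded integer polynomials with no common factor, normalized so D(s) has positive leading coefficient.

Step 1 - cascade F4, F5 = (-4*s - 4)/(2*s + 3)
Step 2 - feedback reduction of F3, (F4*F5) = (-6*s - 9)/(10*s + 9)
Step 3 - reduce the parallel group F1, F2, [F3/(1+F3*(F4*F5))]: this yields T(s), and no further normalization is needed

Answer: (-24*s^5 + 22*s^4 - 65*s^3 - 200*s^2 - 36*s + 9)/(40*s^5 + 6*s^4 + 53*s^3 + 82*s^2 + 29*s + 18)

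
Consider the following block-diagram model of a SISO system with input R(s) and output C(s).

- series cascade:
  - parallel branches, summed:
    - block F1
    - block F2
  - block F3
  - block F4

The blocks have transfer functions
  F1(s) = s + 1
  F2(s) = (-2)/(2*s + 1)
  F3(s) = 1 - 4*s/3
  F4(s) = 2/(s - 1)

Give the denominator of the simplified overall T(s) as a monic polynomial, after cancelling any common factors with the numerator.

Step 1: combine F1, F2 in parallel, giving (2*s^2 + 3*s - 1)/(2*s + 1)
Step 2: multiply (F1+F2), F3, F4 (series), giving (-16*s^3 - 12*s^2 + 26*s - 6)/(6*s^2 - 3*s - 3)
Step 2 gives the fully reduced T(s), with no common factor left to cancel. The denominator's leading coefficient is 6, so divide each of its coefficients by 6 to get the monic form.

Therefore the answer is s^2 - s/2 - 1/2.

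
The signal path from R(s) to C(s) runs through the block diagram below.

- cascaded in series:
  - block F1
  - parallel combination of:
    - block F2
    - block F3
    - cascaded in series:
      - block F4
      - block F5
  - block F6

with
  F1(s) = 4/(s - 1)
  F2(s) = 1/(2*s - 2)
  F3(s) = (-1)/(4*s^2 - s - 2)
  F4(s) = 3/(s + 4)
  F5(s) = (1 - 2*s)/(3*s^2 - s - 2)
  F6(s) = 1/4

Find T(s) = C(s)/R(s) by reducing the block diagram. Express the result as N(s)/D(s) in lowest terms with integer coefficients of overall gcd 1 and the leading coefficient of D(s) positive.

Reducing step by step:

1. reduce the series chain F4, F5 -> (3 - 6*s)/(3*s^3 + 11*s^2 - 6*s - 8)
2. sum the parallel branches F2, F3, (F4*F5) -> (12*s^4 - s^3 + 26*s^2 - 6*s - 12)/(24*s^5 + 82*s^4 - 82*s^3 - 96*s^2 + 40*s + 32)
3. series reduction of F1, (F2+F3+(F4*F5)), F6, giving the overall T(s)

Answer: (12*s^4 - s^3 + 26*s^2 - 6*s - 12)/(24*s^6 + 58*s^5 - 164*s^4 - 14*s^3 + 136*s^2 - 8*s - 32)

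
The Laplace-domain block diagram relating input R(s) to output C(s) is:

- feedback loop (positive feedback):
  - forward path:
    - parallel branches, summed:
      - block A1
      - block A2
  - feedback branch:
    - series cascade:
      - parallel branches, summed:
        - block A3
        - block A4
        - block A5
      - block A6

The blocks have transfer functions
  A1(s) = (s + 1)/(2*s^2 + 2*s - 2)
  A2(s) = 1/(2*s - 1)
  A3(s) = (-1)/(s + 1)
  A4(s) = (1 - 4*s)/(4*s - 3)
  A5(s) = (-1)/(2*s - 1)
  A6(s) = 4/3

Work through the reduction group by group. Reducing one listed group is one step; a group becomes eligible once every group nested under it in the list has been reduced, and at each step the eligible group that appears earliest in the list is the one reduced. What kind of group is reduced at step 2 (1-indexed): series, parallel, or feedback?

Step 1. combine A1, A2 in parallel
Step 2. combine A3, A4, A5 in parallel
Step 3. cascade (A3+A4+A5), A6
Step 4. apply the feedback formula to (A1+A2), ((A3+A4+A5)*A6)
So the answer for step 2 is parallel.

Answer: parallel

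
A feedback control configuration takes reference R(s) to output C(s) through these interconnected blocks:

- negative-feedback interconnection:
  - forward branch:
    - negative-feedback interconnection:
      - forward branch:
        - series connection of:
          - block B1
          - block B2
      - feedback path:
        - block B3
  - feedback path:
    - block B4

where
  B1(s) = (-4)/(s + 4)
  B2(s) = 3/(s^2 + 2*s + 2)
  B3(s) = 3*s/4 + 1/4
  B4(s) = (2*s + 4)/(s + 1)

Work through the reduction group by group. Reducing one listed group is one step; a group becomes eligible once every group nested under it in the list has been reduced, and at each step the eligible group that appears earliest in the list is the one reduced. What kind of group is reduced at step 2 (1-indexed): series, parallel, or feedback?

[1] reduce the series chain B1, B2
[2] reduce the feedback loop with forward (B1*B2) and return B3
[3] apply the feedback formula to [(B1*B2)/(1+(B1*B2)*B3)], B4
So the answer for step 2 is feedback.

Answer: feedback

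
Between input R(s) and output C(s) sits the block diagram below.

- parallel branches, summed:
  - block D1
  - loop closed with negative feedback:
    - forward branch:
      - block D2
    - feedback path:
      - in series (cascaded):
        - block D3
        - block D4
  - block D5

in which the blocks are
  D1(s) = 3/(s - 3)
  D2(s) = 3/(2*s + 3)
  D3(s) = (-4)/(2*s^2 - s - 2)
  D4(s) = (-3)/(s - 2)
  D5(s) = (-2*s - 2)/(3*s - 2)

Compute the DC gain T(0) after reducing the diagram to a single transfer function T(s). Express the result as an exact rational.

Step 1 - reduce the series chain D3, D4 gives 12/(2*s^3 - 5*s^2 + 4)
Step 2 - apply the feedback formula to D2, (D3*D4) gives (6*s^3 - 15*s^2 + 12)/(4*s^4 - 4*s^3 - 15*s^2 + 8*s + 48)
Step 3 - reduce the parallel group D1, [D2/(1+D2*(D3*D4))], D5 gives (-8*s^6 + 78*s^5 - 133*s^4 - 10*s^3 - 46*s^2 + 492*s + 72)/(12*s^6 - 56*s^5 + 23*s^4 + 165*s^3 - 34*s^2 - 480*s + 288)
That last expression is T(s); at s = 0 only the constant terms survive, so T(0) = 72/288 = 1/4.

Final answer: 1/4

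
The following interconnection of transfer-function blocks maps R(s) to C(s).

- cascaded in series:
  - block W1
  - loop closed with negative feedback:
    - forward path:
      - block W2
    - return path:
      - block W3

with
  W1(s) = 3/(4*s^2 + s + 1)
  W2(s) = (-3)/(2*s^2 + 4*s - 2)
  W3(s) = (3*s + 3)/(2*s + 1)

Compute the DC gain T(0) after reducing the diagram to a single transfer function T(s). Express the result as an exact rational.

Reducing step by step:

Step 1. apply the feedback formula to W2, W3 = (-6*s - 3)/(4*s^3 + 10*s^2 - 9*s - 11)
Step 2. reduce the series chain W1, [W2/(1+W2*W3)] = (-18*s - 9)/(16*s^5 + 44*s^4 - 22*s^3 - 43*s^2 - 20*s - 11)
That last expression is T(s); at s = 0 only the constant terms survive, so T(0) = -9/(-11) = 9/11.

Answer: 9/11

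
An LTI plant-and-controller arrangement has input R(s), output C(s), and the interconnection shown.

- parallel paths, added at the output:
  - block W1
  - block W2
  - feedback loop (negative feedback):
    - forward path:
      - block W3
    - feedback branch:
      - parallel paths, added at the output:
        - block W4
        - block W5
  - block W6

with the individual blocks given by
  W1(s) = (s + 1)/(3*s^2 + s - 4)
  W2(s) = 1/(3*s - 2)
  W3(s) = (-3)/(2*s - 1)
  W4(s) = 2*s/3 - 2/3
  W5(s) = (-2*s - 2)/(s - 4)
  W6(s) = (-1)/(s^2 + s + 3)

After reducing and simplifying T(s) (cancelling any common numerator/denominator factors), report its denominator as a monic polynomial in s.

Answer: s^6 + 20*s^5/21 + 82*s^4/63 - 85*s^3/63 - 268*s^2/63 + 100*s/63 + 16/21

Working:
[1] add W4, W5 (parallel): (2*s^2 - 16*s + 2)/(3*s - 12)
[2] feedback reduction of W3, (W4+W5): (12 - 3*s)/(7*s + 2)
[3] reduce the parallel group W1, W2, [W3/(1+W3*(W4+W5))], W6: (-27*s^6 + 132*s^5 + 47*s^4 + 282*s^3 + 54*s^2 - 634*s + 236)/(63*s^6 + 60*s^5 + 82*s^4 - 85*s^3 - 268*s^2 + 100*s + 48)
That last expression is T(s), already simplified. Scaling its denominator by 1/63 (the reciprocal of the leading coefficient) yields the monic denominator.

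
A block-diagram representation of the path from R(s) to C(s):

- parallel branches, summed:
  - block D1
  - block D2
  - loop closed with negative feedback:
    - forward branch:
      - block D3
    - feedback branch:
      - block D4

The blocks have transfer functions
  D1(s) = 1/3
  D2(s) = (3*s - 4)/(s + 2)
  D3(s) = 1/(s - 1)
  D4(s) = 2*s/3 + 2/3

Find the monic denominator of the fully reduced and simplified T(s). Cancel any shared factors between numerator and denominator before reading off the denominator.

[1] close the feedback loop around D3, D4: 3/(5*s - 1)
[2] sum the parallel branches D1, D2, [D3/(1+D3*D4)]: (50*s^2 - 51*s + 28)/(15*s^2 + 27*s - 6)
T(s) is the step-2 result (common factors already cancelled). Leading coefficient of the denominator: 15. Divide through by 15 for the monic polynomial.

Final answer: s^2 + 9*s/5 - 2/5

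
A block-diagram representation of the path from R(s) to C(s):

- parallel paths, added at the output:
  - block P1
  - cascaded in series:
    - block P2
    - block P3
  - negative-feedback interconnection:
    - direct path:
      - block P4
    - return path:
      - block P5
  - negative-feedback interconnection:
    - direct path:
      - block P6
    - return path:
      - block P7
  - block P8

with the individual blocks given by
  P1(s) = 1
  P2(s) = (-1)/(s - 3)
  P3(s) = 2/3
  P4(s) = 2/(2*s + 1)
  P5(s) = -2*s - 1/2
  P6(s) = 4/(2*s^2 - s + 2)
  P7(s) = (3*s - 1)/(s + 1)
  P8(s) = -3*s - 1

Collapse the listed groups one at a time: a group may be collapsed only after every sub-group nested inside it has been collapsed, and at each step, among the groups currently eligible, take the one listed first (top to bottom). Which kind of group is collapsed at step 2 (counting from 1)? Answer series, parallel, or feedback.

Step 1: combine P2, P3 in series
Step 2: feedback reduction of P4, P5
Step 3: reduce the feedback loop with forward P6 and return P7
Step 4: combine P1, (P2*P3), [P4/(1+P4*P5)], [P6/(1+P6*P7)], P8 in parallel
Step 2 collapses a feedback group.

Final answer: feedback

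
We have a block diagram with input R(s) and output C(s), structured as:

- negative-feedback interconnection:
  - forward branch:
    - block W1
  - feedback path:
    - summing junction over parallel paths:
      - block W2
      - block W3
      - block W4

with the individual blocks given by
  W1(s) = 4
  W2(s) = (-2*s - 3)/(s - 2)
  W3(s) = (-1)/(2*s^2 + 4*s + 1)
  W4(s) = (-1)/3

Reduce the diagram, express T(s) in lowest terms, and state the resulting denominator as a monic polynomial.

First reduce the diagram to T(s).

1. add W2, W3, W4 (parallel) -> (-14*s^3 - 42*s^2 - 38*s - 1)/(6*s^3 - 21*s - 6)
2. collapse the loop (W1 forward, (W2+W3+W4) return) -> (-24*s^3 + 84*s + 24)/(50*s^3 + 168*s^2 + 173*s + 10)
That last expression is T(s), already simplified. Scaling its denominator by 1/50 (the reciprocal of the leading coefficient) yields the monic denominator.

Answer: s^3 + 84*s^2/25 + 173*s/50 + 1/5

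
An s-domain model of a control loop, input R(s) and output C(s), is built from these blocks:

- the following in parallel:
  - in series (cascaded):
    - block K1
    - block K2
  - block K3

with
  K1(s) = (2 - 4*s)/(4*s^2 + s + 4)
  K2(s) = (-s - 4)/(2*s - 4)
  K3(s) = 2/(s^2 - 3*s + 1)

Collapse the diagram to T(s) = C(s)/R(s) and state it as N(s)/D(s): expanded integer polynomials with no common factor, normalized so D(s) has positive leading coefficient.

The answer is (2*s^4 + 9*s^3 - 37*s^2 + 23*s - 20)/(4*s^5 - 19*s^4 + 27*s^3 - 21*s^2 + 26*s - 8).

Reasoning:
(1) series reduction of K1, K2, giving (2*s^2 + 7*s - 4)/(4*s^3 - 7*s^2 + 2*s - 8)
(2) sum the parallel branches (K1*K2), K3, which is the overall transfer function T(s) = C(s)/R(s) in lowest terms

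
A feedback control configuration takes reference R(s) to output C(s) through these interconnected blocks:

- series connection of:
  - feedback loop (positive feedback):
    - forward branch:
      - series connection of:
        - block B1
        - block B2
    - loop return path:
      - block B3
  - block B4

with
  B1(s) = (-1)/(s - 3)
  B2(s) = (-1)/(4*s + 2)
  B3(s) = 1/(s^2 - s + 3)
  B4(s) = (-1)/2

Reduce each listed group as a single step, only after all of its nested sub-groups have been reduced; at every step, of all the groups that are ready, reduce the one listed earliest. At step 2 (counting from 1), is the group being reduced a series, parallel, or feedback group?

(1) multiply B1, B2 (series)
(2) close the feedback loop around (B1*B2), B3
(3) reduce the series chain [(B1*B2)/(1-(B1*B2)*B3)], B4
Step 2: feedback.

Answer: feedback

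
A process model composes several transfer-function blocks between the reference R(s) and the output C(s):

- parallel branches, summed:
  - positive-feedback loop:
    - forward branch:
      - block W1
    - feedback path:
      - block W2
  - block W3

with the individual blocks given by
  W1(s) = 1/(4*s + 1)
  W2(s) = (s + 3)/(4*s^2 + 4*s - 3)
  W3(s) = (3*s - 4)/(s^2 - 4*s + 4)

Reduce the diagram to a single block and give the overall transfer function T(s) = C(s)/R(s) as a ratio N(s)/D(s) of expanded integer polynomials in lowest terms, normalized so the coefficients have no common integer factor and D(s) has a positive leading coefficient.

[1] collapse the loop (W1 forward, W2 return) gives (4*s^2 + 4*s - 3)/(16*s^3 + 20*s^2 - 9*s - 6)
[2] sum the parallel branches [W1/(1-W1*W2)], W3, giving the overall T(s)

Answer: (52*s^4 - 16*s^3 - 110*s^2 + 46*s + 12)/(16*s^5 - 44*s^4 - 25*s^3 + 110*s^2 - 12*s - 24)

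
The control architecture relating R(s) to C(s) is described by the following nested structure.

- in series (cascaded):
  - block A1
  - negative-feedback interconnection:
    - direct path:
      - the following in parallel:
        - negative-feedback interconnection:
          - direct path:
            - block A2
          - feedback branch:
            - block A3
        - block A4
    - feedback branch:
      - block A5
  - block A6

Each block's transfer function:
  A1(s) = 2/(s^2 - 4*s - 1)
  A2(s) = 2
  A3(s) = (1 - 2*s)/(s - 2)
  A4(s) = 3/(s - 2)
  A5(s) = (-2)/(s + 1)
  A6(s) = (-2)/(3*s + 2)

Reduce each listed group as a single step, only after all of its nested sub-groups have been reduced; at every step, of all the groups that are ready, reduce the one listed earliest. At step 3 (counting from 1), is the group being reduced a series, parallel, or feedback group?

[1] reduce the feedback loop with forward A2 and return A3
[2] reduce the parallel group [A2/(1+A2*A3)], A4
[3] feedback reduction of ([A2/(1+A2*A3)]+A4), A5
[4] reduce the series chain A1, [([A2/(1+A2*A3)]+A4)/(1+([A2/(1+A2*A3)]+A4)*A5)], A6
Step 3 collapses a feedback group.

Therefore the answer is feedback.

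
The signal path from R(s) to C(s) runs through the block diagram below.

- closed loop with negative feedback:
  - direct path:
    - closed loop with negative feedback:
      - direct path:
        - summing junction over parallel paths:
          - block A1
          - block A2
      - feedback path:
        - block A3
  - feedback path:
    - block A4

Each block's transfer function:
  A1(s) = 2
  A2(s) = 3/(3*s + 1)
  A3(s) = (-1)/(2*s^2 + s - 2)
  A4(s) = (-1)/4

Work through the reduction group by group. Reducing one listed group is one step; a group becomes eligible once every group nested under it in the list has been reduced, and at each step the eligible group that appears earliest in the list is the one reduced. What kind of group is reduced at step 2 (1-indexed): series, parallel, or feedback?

Step 1. parallel reduction of A1, A2
Step 2. close the feedback loop around (A1+A2), A3
Step 3. feedback reduction of [(A1+A2)/(1+(A1+A2)*A3)], A4
Step 2: feedback.

Hence the answer: feedback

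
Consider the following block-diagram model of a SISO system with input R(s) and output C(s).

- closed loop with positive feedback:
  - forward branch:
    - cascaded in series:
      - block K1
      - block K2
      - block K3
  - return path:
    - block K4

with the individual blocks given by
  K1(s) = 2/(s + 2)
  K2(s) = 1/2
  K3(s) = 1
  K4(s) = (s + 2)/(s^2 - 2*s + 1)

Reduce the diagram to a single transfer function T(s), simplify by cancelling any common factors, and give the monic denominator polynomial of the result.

Reducing step by step:

1. series reduction of K1, K2, K3, giving 1/(s + 2)
2. apply the feedback formula to (K1*K2*K3), K4, giving (s^2 - 2*s + 1)/(s^3 - 4*s)
Step 2 gives the fully reduced T(s), with no common factor left to cancel. The denominator is already monic (leading coefficient 1).

Answer: s^3 - 4*s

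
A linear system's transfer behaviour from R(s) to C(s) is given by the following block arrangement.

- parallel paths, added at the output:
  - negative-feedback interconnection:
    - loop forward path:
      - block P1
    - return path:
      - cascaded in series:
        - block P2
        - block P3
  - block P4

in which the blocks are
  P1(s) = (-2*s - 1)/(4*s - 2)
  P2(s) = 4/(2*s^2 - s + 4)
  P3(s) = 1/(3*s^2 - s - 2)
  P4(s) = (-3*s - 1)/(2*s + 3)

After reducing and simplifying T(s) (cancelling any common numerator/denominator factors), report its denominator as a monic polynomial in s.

Reducing step by step:

Step 1 - cascade P2, P3 -> 4/(6*s^4 - 5*s^3 + 9*s^2 - 2*s - 8)
Step 2 - feedback reduction of P1, (P2*P3) -> (-12*s^5 + 4*s^4 - 13*s^3 - 5*s^2 + 18*s + 8)/(24*s^5 - 32*s^4 + 46*s^3 - 26*s^2 - 36*s + 12)
Step 3 - add [P1/(1+P1*(P2*P3))], P4 (parallel) -> (-96*s^6 + 44*s^5 - 120*s^4 - 17*s^3 + 155*s^2 + 70*s + 12)/(48*s^6 + 8*s^5 - 4*s^4 + 86*s^3 - 150*s^2 - 84*s + 36)
No further cancellation is possible in the step-3 result, so that is T(s). Its denominator becomes monic after dividing by the leading coefficient 48.

Answer: s^6 + s^5/6 - s^4/12 + 43*s^3/24 - 25*s^2/8 - 7*s/4 + 3/4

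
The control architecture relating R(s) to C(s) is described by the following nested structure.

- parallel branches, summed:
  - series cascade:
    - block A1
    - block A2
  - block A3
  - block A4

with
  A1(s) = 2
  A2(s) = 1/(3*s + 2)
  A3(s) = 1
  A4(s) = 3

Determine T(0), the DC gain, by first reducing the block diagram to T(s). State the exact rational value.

Step 1: multiply A1, A2 (series) gives 2/(3*s + 2)
Step 2: sum the parallel branches (A1*A2), A3, A4 gives (12*s + 10)/(3*s + 2)
That last expression is T(s); at s = 0 only the constant terms survive, so T(0) = 10/2 = 5.

Therefore the answer is 5.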